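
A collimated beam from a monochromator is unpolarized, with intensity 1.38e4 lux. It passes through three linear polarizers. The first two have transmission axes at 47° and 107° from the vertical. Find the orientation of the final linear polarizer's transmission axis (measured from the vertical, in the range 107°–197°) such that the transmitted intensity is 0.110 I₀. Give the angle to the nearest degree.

θ ≈ 127°

Unpolarized light through the first polarizer → I₁ = ½ I₀, now polarized at 47°.
I₂ = I₁ cos²(107° − 47°) = 0.5 I₀ · cos²(60°) = 0.125 I₀.
Need I₃/I₀ = 0.11, so cos²(θ − 107°) = 0.11 / 0.125 = 0.88.
θ − 107° = arccos(√0.88) = 20.3°, giving θ ≈ 107 + 20.3 = 127.3°.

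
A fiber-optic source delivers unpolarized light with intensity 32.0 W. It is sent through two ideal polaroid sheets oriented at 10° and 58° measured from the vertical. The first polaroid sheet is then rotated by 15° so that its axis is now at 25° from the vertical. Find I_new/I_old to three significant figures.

Before rotation:
Unpolarized light through the first polarizer → I₁ = ½ I₀, now polarized at 10°.
I₂ = I₁ cos²(58° − 10°) = 0.5 I₀ · cos²(48°) = 0.2239 I₀.
After rotation:
Unpolarized light through the first polarizer → I₁ = ½ I₀, now polarized at 25°.
I₂ = I₁ cos²(58° − 25°) = 0.5 I₀ · cos²(33°) = 0.3517 I₀.
Ratio = 0.3517 / 0.2239 = 1.571.

I_new/I_old ≈ 1.57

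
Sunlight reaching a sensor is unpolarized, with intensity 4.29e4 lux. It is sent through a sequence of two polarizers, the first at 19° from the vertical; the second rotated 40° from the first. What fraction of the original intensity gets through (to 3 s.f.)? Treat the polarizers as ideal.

I/I₀ ≈ 0.293

Unpolarized light through the first polarizer → I₁ = 4.29e4 lux/2 = 2.145e+04 lux, polarized at 19°.
I₂ = I₁ · cos²(40°) = 2.145e+04 · 0.5868 = 1.259e+04 lux.
Transmitted fraction = 0.2934.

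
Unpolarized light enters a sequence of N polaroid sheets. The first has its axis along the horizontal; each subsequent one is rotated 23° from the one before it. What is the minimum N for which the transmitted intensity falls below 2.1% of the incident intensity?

N = 21

First polarizer halves the unpolarized light: factor 1/2.
Each further stage multiplies by cos²(23°) = 0.8473.
After N polarizers: T = 0.5·0.8473^(N−1). Require T < 0.021 ⇒ N−1 > ln(0.021/0.5)/ln(0.8473) = 19.14, so N−1 ≥ 20 and N = 21.
Check: N=21 gives T = 0.0182 < 0.021; N=20 gives T = 0.02148.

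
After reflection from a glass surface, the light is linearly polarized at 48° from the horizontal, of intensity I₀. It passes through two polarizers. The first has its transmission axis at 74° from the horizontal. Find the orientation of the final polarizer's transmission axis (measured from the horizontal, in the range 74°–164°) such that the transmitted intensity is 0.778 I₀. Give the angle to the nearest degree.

θ ≈ 85°

By Malus's law, I₁ = I₀ cos²(74° − 48°) = I₀ cos²(26°) = 0.8078 I₀.
Need I₂/I₀ = 0.778, so cos²(θ − 74°) = 0.778 / 0.8078 = 0.9631.
θ − 74° = arccos(√0.9631) = 11.1°, giving θ ≈ 74 + 11.1 = 85.1°.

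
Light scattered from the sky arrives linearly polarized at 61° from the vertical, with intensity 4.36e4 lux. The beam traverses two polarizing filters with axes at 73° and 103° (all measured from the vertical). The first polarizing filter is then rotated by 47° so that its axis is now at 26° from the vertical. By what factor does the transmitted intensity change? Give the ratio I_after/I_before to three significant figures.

Before rotation:
I₁ = I₀ cos²(73° − 61°) = I₀ cos²(12°) = 0.9568 I₀.
I₂ = I₁ cos²(103° − 73°) = 0.9568 I₀ · cos²(30°) = 0.7176 I₀.
After rotation:
I₁ = I₀ cos²(26° − 61°) = I₀ cos²(35°) = 0.671 I₀.
I₂ = I₁ cos²(103° − 26°) = 0.671 I₀ · cos²(77°) = 0.03396 I₀.
Ratio = 0.03396 / 0.7176 = 0.04732.

I_new/I_old ≈ 0.0473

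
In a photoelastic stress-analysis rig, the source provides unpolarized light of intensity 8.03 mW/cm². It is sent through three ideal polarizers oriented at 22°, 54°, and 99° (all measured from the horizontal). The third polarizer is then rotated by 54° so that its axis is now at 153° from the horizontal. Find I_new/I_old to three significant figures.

Before rotation:
Unpolarized light through the first polarizer → I₁ = ½ I₀, now polarized at 22°.
I₂ = I₁ cos²(54° − 22°) = 0.5 I₀ · cos²(32°) = 0.3596 I₀.
I₃ = I₂ cos²(99° − 54°) = 0.3596 I₀ · cos²(45°) = 0.1798 I₀.
After rotation:
Unpolarized light through the first polarizer → I₁ = ½ I₀, now polarized at 22°.
I₂ = I₁ cos²(54° − 22°) = 0.5 I₀ · cos²(32°) = 0.3596 I₀.
Angle between axes 2 and 3: 81°. I₃ = 0.3596 I₀ · cos²(81°) = 0.0088 I₀.
Ratio = 0.0088 / 0.1798 = 0.04894.

I_new/I_old ≈ 0.0489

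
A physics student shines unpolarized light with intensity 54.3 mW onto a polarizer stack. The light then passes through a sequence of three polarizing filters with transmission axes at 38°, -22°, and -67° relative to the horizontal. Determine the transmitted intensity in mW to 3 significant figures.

I ≈ 3.39 mW

Unpolarized light through the first polarizer → I₁ = 54.3 mW/2 = 27.15 mW, polarized at 38°.
I₂ = I₁ · cos²(60°) = 27.15 · 0.25 = 6.788 mW.
I₃ = I₂ · cos²(45°) = 6.788 · 0.5 = 3.394 mW.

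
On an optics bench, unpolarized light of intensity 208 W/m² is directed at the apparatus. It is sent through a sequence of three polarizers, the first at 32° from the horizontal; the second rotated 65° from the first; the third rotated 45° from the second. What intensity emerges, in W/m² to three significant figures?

Unpolarized light through the first polarizer → I₁ = 208 W/m²/2 = 104 W/m², polarized at 32°.
I₂ = I₁ · cos²(65°) = 104 · 0.1786 = 18.58 W/m².
I₃ = I₂ · cos²(45°) = 18.58 · 0.5 = 9.288 W/m².

I ≈ 9.29 W/m²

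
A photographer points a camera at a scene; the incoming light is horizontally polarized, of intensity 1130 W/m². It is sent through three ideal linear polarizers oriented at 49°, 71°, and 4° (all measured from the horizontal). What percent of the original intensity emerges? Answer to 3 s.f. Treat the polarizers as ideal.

≈ 5.65%

By Malus's law, I₁ = 1130 W/m² · cos²(49°) = 486.4 W/m².
I₂ = I₁ · cos²(22°) = 486.4 · 0.8597 = 418.1 W/m².
I₃ = I₂ · cos²(67°) = 418.1 · 0.1527 = 63.83 W/m².
That is 5.649% of the incident intensity.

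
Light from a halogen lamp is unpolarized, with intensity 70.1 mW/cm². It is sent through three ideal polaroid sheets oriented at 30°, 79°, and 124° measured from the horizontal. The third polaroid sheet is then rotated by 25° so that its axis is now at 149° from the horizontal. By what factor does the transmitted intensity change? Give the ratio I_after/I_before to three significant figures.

Before rotation:
Unpolarized light through the first polarizer → I₁ = ½ I₀, now polarized at 30°.
I₂ = I₁ cos²(79° − 30°) = 0.5 I₀ · cos²(49°) = 0.2152 I₀.
I₃ = I₂ cos²(124° − 79°) = 0.2152 I₀ · cos²(45°) = 0.1076 I₀.
After rotation:
Unpolarized light through the first polarizer → I₁ = ½ I₀, now polarized at 30°.
I₂ = I₁ cos²(79° − 30°) = 0.5 I₀ · cos²(49°) = 0.2152 I₀.
I₃ = I₂ cos²(149° − 79°) = 0.2152 I₀ · cos²(70°) = 0.02517 I₀.
Ratio = 0.02517 / 0.1076 = 0.234.

I_new/I_old ≈ 0.234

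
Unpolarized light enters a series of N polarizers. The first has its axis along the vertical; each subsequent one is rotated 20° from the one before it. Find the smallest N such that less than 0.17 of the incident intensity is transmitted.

First polarizer halves the unpolarized light: factor 1/2.
Each further stage multiplies by cos²(20°) = 0.883.
After N polarizers: T = 0.5·0.883^(N−1). Require T < 0.17 ⇒ N−1 > ln(0.17/0.5)/ln(0.883) = 8.67, so N−1 ≥ 9 and N = 10.
Check: N=10 gives T = 0.1632 < 0.17; N=9 gives T = 0.1848.

N = 10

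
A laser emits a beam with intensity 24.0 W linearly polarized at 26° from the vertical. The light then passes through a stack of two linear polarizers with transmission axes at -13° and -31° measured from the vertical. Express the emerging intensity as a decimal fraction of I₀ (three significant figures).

I/I₀ ≈ 0.546

I₁ = 24.0 W · cos²(39°) = 14.49 W.
I₂ = I₁ · cos²(18°) = 14.49 · 0.9045 = 13.11 W.
Transmitted fraction = 0.5463.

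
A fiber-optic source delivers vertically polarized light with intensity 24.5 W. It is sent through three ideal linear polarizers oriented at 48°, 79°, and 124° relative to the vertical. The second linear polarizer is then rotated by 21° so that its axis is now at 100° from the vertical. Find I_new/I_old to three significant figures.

Before rotation:
By Malus's law, I₁ = I₀ cos²(48° − 0°) = I₀ cos²(48°) = 0.4477 I₀.
I₂ = I₁ cos²(79° − 48°) = 0.4477 I₀ · cos²(31°) = 0.329 I₀.
I₃ = I₂ cos²(124° − 79°) = 0.329 I₀ · cos²(45°) = 0.1645 I₀.
After rotation:
I₁ = I₀ cos²(48° − 0°) = I₀ cos²(48°) = 0.4477 I₀.
I₂ = I₁ cos²(100° − 48°) = 0.4477 I₀ · cos²(52°) = 0.1697 I₀.
I₃ = I₂ cos²(124° − 100°) = 0.1697 I₀ · cos²(24°) = 0.1416 I₀.
Ratio = 0.1416 / 0.1645 = 0.8611.

I_new/I_old ≈ 0.861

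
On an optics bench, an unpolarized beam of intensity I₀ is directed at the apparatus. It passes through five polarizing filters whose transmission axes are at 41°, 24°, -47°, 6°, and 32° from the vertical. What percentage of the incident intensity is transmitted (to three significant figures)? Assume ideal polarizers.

≈ 1.42%

Unpolarized light through the first polarizer → I₁ = ½ I₀, now polarized at 41°.
I₂ = I₁ cos²(24° − 41°) = 0.5 I₀ · cos²(17°) = 0.4573 I₀.
I₃ = I₂ cos²(-47° − 24°) = 0.4573 I₀ · cos²(71°) = 0.04847 I₀.
I₄ = I₃ cos²(6° + 47°) = 0.04847 I₀ · cos²(53°) = 0.01755 I₀.
I₅ = I₄ cos²(32° − 6°) = 0.01755 I₀ · cos²(26°) = 0.01418 I₀.
That is 1.418% of the incident intensity.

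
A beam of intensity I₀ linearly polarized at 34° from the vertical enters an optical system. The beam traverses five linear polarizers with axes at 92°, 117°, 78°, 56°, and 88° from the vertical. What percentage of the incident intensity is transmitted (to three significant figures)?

≈ 8.61%

I₁ = I₀ cos²(92° − 34°) = I₀ cos²(58°) = 0.2808 I₀.
I₂ = I₁ cos²(117° − 92°) = 0.2808 I₀ · cos²(25°) = 0.2307 I₀.
I₃ = I₂ cos²(78° − 117°) = 0.2307 I₀ · cos²(39°) = 0.1393 I₀.
I₄ = I₃ cos²(56° − 78°) = 0.1393 I₀ · cos²(22°) = 0.1198 I₀.
I₅ = I₄ cos²(88° − 56°) = 0.1198 I₀ · cos²(32°) = 0.08613 I₀.
That is 8.613% of the incident intensity.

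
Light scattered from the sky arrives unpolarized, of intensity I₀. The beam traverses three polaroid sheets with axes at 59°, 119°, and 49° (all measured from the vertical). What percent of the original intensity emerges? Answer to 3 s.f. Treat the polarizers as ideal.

Unpolarized light through the first polarizer → I₁ = ½ I₀, now polarized at 59°.
I₂ = I₁ cos²(119° − 59°) = 0.5 I₀ · cos²(60°) = 0.125 I₀.
I₃ = I₂ cos²(49° − 119°) = 0.125 I₀ · cos²(70°) = 0.01462 I₀.
That is 1.462% of the incident intensity.

≈ 1.46%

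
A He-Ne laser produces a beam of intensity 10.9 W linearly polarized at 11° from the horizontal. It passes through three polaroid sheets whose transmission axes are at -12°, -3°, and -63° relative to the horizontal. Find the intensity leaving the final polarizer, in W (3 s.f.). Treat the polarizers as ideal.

By Malus's law, I₁ = 10.9 W · cos²(23°) = 9.236 W.
I₂ = I₁ · cos²(9°) = 9.236 · 0.9755 = 9.01 W.
I₃ = I₂ · cos²(60°) = 9.01 · 0.25 = 2.252 W.

I ≈ 2.25 W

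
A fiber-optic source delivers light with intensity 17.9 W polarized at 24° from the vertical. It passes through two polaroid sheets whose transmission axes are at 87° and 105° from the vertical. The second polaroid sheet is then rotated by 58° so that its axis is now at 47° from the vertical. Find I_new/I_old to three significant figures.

I_new/I_old ≈ 0.649

Before rotation:
By Malus's law, I₁ = I₀ cos²(87° − 24°) = I₀ cos²(63°) = 0.2061 I₀.
I₂ = I₁ cos²(105° − 87°) = 0.2061 I₀ · cos²(18°) = 0.1864 I₀.
After rotation:
I₁ = I₀ cos²(87° − 24°) = I₀ cos²(63°) = 0.2061 I₀.
I₂ = I₁ cos²(47° − 87°) = 0.2061 I₀ · cos²(40°) = 0.1209 I₀.
Ratio = 0.1209 / 0.1864 = 0.6488.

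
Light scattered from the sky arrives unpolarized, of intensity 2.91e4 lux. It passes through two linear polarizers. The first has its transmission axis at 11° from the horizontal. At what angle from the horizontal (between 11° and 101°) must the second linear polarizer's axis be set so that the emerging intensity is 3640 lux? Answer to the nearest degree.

Unpolarized light through the first polarizer → I₁ = ½ I₀, now polarized at 11°.
Target fraction: 3640 / 2.91e4 lux = 0.1251 of I₀.
Need I₂/I₀ = 0.1251, so cos²(θ − 11°) = 0.1251 / 0.5 = 0.2502.
θ − 11° = arccos(√0.2502) = 60.0°, giving θ ≈ 11 + 60.0 = 71.0°.

θ ≈ 71°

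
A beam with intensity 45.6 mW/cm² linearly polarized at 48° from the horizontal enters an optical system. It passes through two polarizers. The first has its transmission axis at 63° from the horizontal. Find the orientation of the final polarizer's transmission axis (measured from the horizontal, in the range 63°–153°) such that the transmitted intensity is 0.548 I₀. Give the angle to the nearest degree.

I₁ = I₀ cos²(63° − 48°) = I₀ cos²(15°) = 0.933 I₀.
Need I₂/I₀ = 0.548, so cos²(θ − 63°) = 0.548 / 0.933 = 0.5873.
θ − 63° = arccos(√0.5873) = 40.0°, giving θ ≈ 63 + 40.0 = 103.0°.

θ ≈ 103°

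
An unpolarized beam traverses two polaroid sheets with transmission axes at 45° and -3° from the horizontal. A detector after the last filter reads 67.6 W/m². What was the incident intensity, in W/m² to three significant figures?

I₀ ≈ 302 W/m²

Unpolarized light through the first polarizer → I₁ = ½ I₀, now polarized at 45°.
I₂ = I₁ cos²(-3° − 45°) = 0.5 I₀ · cos²(48°) = 0.2239 I₀.
So 67.6 W/m² = 0.2239 I₀, giving I₀ = 67.6/0.2239 = 302 W/m².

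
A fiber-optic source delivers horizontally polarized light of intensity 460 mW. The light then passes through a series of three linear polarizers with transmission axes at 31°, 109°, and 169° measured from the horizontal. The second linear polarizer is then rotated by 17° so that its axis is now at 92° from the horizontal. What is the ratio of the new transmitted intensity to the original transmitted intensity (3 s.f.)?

I_new/I_old ≈ 1.10

Before rotation:
I₁ = I₀ cos²(31° − 0°) = I₀ cos²(31°) = 0.7347 I₀.
I₂ = I₁ cos²(109° − 31°) = 0.7347 I₀ · cos²(78°) = 0.03176 I₀.
I₃ = I₂ cos²(169° − 109°) = 0.03176 I₀ · cos²(60°) = 0.00794 I₀.
After rotation:
I₁ = I₀ cos²(31° − 0°) = I₀ cos²(31°) = 0.7347 I₀.
I₂ = I₁ cos²(92° − 31°) = 0.7347 I₀ · cos²(61°) = 0.1727 I₀.
I₃ = I₂ cos²(169° − 92°) = 0.1727 I₀ · cos²(77°) = 0.008739 I₀.
Ratio = 0.008739 / 0.00794 = 1.101.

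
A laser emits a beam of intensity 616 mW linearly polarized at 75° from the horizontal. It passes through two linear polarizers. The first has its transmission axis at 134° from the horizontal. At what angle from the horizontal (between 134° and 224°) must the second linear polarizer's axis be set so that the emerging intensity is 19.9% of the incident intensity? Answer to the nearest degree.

I₁ = I₀ cos²(134° − 75°) = I₀ cos²(59°) = 0.2653 I₀.
Need I₂/I₀ = 0.199, so cos²(θ − 134°) = 0.199 / 0.2653 = 0.7502.
θ − 134° = arccos(√0.7502) = 30.0°, giving θ ≈ 134 + 30.0 = 164.0°.

θ ≈ 164°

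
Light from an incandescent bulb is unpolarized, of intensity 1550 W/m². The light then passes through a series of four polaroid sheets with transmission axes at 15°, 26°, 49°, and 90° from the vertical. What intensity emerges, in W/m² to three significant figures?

Unpolarized light through the first polarizer → I₁ = 1550 W/m²/2 = 775 W/m², polarized at 15°.
I₂ = I₁ · cos²(11°) = 775 · 0.9636 = 746.8 W/m².
I₃ = I₂ · cos²(23°) = 746.8 · 0.8473 = 632.8 W/m².
I₄ = I₃ · cos²(41°) = 632.8 · 0.5696 = 360.4 W/m².

I ≈ 360 W/m²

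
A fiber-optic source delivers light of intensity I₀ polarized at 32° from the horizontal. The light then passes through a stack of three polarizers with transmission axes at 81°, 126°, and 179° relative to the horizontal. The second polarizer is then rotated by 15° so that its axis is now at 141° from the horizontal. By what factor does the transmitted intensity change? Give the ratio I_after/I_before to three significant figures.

Before rotation:
By Malus's law, I₁ = I₀ cos²(81° − 32°) = I₀ cos²(49°) = 0.4304 I₀.
I₂ = I₁ cos²(126° − 81°) = 0.4304 I₀ · cos²(45°) = 0.2152 I₀.
I₃ = I₂ cos²(179° − 126°) = 0.2152 I₀ · cos²(53°) = 0.07794 I₀.
After rotation:
I₁ = I₀ cos²(81° − 32°) = I₀ cos²(49°) = 0.4304 I₀.
I₂ = I₁ cos²(141° − 81°) = 0.4304 I₀ · cos²(60°) = 0.1076 I₀.
I₃ = I₂ cos²(179° − 141°) = 0.1076 I₀ · cos²(38°) = 0.06682 I₀.
Ratio = 0.06682 / 0.07794 = 0.8573.

I_new/I_old ≈ 0.857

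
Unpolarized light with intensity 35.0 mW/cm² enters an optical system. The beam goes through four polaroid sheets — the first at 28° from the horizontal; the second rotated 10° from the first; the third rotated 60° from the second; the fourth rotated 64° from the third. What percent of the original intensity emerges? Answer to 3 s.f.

≈ 2.33%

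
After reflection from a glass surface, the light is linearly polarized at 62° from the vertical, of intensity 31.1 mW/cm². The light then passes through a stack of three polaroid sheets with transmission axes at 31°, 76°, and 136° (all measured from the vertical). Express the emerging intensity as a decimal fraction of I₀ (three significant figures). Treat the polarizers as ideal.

I/I₀ ≈ 0.0918

I₁ = 31.1 mW/cm² · cos²(31°) = 22.85 mW/cm².
I₂ = I₁ · cos²(45°) = 22.85 · 0.5 = 11.43 mW/cm².
I₃ = I₂ · cos²(60°) = 11.43 · 0.25 = 2.856 mW/cm².
Transmitted fraction = 0.09184.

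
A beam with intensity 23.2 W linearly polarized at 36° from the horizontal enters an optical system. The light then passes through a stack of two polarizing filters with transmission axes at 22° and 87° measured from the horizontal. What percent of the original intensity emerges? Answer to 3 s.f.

I₁ = 23.2 W · cos²(14°) = 21.84 W.
I₂ = I₁ · cos²(65°) = 21.84 · 0.1786 = 3.901 W.
That is 16.82% of the incident intensity.

≈ 16.8%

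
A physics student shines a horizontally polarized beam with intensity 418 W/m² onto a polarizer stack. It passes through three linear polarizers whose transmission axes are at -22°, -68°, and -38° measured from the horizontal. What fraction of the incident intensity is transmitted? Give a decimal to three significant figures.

By Malus's law, I₁ = 418 W/m² · cos²(22°) = 359.3 W/m².
I₂ = I₁ · cos²(46°) = 359.3 · 0.4826 = 173.4 W/m².
I₃ = I₂ · cos²(30°) = 173.4 · 0.75 = 130.1 W/m².
Transmitted fraction = 0.3111.

I/I₀ ≈ 0.311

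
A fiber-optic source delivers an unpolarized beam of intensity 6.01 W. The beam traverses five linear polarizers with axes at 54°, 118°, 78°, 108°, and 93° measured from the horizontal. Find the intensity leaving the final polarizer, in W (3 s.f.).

I ≈ 0.237 W

Unpolarized light through the first polarizer → I₁ = 6.01 W/2 = 3.005 W, polarized at 54°.
I₂ = I₁ · cos²(64°) = 3.005 · 0.1922 = 0.5775 W.
I₃ = I₂ · cos²(40°) = 0.5775 · 0.5868 = 0.3389 W.
I₄ = I₃ · cos²(30°) = 0.3389 · 0.75 = 0.2542 W.
I₅ = I₄ · cos²(15°) = 0.2542 · 0.933 = 0.2371 W.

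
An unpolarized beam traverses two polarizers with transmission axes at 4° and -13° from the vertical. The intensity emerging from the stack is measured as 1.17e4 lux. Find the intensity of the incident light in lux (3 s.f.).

I₀ ≈ 2.56e4 lux

Unpolarized light through the first polarizer → I₁ = ½ I₀, now polarized at 4°.
I₂ = I₁ cos²(-13° − 4°) = 0.5 I₀ · cos²(17°) = 0.4573 I₀.
So 1.17e4 lux = 0.4573 I₀, giving I₀ = 1.17e4/0.4573 = 2.559e+04 lux.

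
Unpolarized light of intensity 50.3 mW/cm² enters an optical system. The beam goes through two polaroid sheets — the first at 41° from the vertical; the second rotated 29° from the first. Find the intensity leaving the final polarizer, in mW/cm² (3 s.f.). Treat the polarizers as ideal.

Unpolarized light through the first polarizer → I₁ = 50.3 mW/cm²/2 = 25.15 mW/cm², polarized at 41°.
I₂ = I₁ · cos²(29°) = 25.15 · 0.765 = 19.24 mW/cm².

I ≈ 19.2 mW/cm²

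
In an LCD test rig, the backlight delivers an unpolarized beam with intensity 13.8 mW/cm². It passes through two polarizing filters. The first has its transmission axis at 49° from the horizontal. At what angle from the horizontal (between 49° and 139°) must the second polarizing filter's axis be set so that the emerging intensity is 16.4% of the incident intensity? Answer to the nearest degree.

θ ≈ 104°

Unpolarized light through the first polarizer → I₁ = ½ I₀, now polarized at 49°.
Need I₂/I₀ = 0.164, so cos²(θ − 49°) = 0.164 / 0.5 = 0.328.
θ − 49° = arccos(√0.328) = 55.1°, giving θ ≈ 49 + 55.1 = 104.1°.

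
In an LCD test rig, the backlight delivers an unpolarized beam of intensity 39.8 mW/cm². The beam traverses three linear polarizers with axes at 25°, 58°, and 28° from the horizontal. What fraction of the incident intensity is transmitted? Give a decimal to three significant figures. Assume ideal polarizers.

Unpolarized light through the first polarizer → I₁ = 39.8 mW/cm²/2 = 19.9 mW/cm², polarized at 25°.
I₂ = I₁ · cos²(33°) = 19.9 · 0.7034 = 14 mW/cm².
I₃ = I₂ · cos²(30°) = 14 · 0.75 = 10.5 mW/cm².
Transmitted fraction = 0.2638.

I/I₀ ≈ 0.264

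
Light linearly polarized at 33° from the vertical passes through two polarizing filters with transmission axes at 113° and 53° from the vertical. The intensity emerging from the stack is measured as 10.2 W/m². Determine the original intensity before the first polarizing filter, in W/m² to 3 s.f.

I₀ ≈ 1350 W/m²

By Malus's law, I₁ = I₀ cos²(113° − 33°) = I₀ cos²(80°) = 0.03015 I₀.
I₂ = I₁ cos²(53° − 113°) = 0.03015 I₀ · cos²(60°) = 0.007538 I₀.
So 10.2 W/m² = 0.007538 I₀, giving I₀ = 10.2/0.007538 = 1353 W/m².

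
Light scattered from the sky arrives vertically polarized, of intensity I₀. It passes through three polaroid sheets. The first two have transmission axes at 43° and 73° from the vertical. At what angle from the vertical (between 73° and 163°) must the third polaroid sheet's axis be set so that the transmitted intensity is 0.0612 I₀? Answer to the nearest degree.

θ ≈ 140°

I₁ = I₀ cos²(43° − 0°) = I₀ cos²(43°) = 0.5349 I₀.
I₂ = I₁ cos²(73° − 43°) = 0.5349 I₀ · cos²(30°) = 0.4012 I₀.
Need I₃/I₀ = 0.0612, so cos²(θ − 73°) = 0.0612 / 0.4012 = 0.1526.
θ − 73° = arccos(√0.1526) = 67.0°, giving θ ≈ 73 + 67.0 = 140.0°.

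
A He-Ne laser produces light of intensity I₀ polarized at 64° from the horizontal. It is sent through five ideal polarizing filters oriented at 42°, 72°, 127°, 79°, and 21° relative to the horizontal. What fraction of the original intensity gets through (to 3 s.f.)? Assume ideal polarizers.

I₁ = I₀ cos²(42° − 64°) = I₀ cos²(22°) = 0.8597 I₀.
I₂ = I₁ cos²(72° − 42°) = 0.8597 I₀ · cos²(30°) = 0.6448 I₀.
I₃ = I₂ cos²(127° − 72°) = 0.6448 I₀ · cos²(55°) = 0.2121 I₀.
I₄ = I₃ cos²(79° − 127°) = 0.2121 I₀ · cos²(48°) = 0.09497 I₀.
I₅ = I₄ cos²(21° − 79°) = 0.09497 I₀ · cos²(58°) = 0.02667 I₀.
Transmitted fraction = 0.02667.

≈ 0.0267 I₀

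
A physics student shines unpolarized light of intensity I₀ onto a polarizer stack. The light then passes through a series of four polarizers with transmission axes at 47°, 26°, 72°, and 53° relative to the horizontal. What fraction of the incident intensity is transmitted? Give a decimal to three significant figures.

≈ 0.188 I₀

Unpolarized light through the first polarizer → I₁ = ½ I₀, now polarized at 47°.
I₂ = I₁ cos²(26° − 47°) = 0.5 I₀ · cos²(21°) = 0.4358 I₀.
I₃ = I₂ cos²(72° − 26°) = 0.4358 I₀ · cos²(46°) = 0.2103 I₀.
I₄ = I₃ cos²(53° − 72°) = 0.2103 I₀ · cos²(19°) = 0.188 I₀.
Transmitted fraction = 0.188.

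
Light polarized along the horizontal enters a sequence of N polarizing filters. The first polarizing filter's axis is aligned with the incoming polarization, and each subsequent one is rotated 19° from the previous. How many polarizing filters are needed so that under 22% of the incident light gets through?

First polarizer is aligned with the polarization: full transmission.
Each further stage multiplies by cos²(19°) = 0.894.
After N polarizers: T = 0.894^(N−1). Require T < 0.22 ⇒ N−1 > ln(0.22)/ln(0.894) = 13.51, so N−1 ≥ 14 and N = 15.
Check: N=15 gives T = 0.2083 < 0.22; N=14 gives T = 0.233.

N = 15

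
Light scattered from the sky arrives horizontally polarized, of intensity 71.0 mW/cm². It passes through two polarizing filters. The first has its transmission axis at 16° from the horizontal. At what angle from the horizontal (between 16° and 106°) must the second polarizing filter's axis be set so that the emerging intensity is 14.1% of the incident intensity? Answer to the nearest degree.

By Malus's law, I₁ = I₀ cos²(16° − 0°) = I₀ cos²(16°) = 0.924 I₀.
Need I₂/I₀ = 0.141, so cos²(θ − 16°) = 0.141 / 0.924 = 0.1526.
θ − 16° = arccos(√0.1526) = 67.0°, giving θ ≈ 16 + 67.0 = 83.0°.

θ ≈ 83°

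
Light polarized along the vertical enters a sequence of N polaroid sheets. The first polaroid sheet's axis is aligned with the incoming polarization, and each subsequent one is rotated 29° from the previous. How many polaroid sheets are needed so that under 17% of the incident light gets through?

N = 8

First polarizer is aligned with the polarization: full transmission.
Each further stage multiplies by cos²(29°) = 0.765.
After N polarizers: T = 0.765^(N−1). Require T < 0.17 ⇒ N−1 > ln(0.17)/ln(0.765) = 6.61, so N−1 ≥ 7 and N = 8.
Check: N=8 gives T = 0.1533 < 0.17; N=7 gives T = 0.2004.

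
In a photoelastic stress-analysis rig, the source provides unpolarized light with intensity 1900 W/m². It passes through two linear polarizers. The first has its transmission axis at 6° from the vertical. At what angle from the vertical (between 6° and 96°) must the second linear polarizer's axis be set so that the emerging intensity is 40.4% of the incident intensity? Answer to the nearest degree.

θ ≈ 32°

Unpolarized light through the first polarizer → I₁ = ½ I₀, now polarized at 6°.
Need I₂/I₀ = 0.404, so cos²(θ − 6°) = 0.404 / 0.5 = 0.808.
θ − 6° = arccos(√0.808) = 26.0°, giving θ ≈ 6 + 26.0 = 32.0°.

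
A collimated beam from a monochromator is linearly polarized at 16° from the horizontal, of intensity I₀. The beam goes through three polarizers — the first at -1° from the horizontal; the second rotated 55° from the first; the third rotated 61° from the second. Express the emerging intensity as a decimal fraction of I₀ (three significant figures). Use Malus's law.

≈ 0.0707 I₀

By Malus's law, I₁ = I₀ cos²(-1° − 16°) = I₀ cos²(17°) = 0.9145 I₀.
I₂ = I₁ cos²(55°) = 0.9145 · 0.329 I₀ = 0.3009 I₀.
I₃ = I₂ cos²(61°) = 0.3009 · 0.235 I₀ = 0.07072 I₀.
Transmitted fraction = 0.07072.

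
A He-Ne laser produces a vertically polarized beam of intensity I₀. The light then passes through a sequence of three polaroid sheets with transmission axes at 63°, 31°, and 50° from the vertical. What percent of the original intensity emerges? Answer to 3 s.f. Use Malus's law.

≈ 13.3%

By Malus's law, I₁ = I₀ cos²(63° − 0°) = I₀ cos²(63°) = 0.2061 I₀.
I₂ = I₁ cos²(31° − 63°) = 0.2061 I₀ · cos²(32°) = 0.1482 I₀.
I₃ = I₂ cos²(50° − 31°) = 0.1482 I₀ · cos²(19°) = 0.1325 I₀.
That is 13.25% of the incident intensity.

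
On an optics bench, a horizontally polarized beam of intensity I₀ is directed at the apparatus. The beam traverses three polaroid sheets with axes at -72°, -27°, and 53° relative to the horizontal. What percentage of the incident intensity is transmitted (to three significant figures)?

By Malus's law, I₁ = I₀ cos²(-72° − 0°) = I₀ cos²(72°) = 0.09549 I₀.
I₂ = I₁ cos²(-27° + 72°) = 0.09549 I₀ · cos²(45°) = 0.04775 I₀.
I₃ = I₂ cos²(53° + 27°) = 0.04775 I₀ · cos²(80°) = 0.00144 I₀.
That is 0.144% of the incident intensity.

≈ 0.144%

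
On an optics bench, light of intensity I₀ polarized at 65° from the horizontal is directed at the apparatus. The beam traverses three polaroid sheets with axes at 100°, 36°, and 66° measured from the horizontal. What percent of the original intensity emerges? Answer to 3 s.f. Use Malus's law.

By Malus's law, I₁ = I₀ cos²(100° − 65°) = I₀ cos²(35°) = 0.671 I₀.
I₂ = I₁ cos²(36° − 100°) = 0.671 I₀ · cos²(64°) = 0.1289 I₀.
I₃ = I₂ cos²(66° − 36°) = 0.1289 I₀ · cos²(30°) = 0.09671 I₀.
That is 9.671% of the incident intensity.

≈ 9.67%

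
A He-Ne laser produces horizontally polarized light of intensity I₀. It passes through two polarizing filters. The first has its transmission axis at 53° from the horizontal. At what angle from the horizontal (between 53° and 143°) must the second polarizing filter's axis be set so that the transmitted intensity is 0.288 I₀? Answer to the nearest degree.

θ ≈ 80°

By Malus's law, I₁ = I₀ cos²(53° − 0°) = I₀ cos²(53°) = 0.3622 I₀.
Need I₂/I₀ = 0.288, so cos²(θ − 53°) = 0.288 / 0.3622 = 0.7952.
θ − 53° = arccos(√0.7952) = 26.9°, giving θ ≈ 53 + 26.9 = 79.9°.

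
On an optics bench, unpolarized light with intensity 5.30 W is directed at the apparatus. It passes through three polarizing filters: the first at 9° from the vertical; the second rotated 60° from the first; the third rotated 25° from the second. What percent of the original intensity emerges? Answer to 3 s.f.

Unpolarized light through the first polarizer → I₁ = 5.30 W/2 = 2.65 W, polarized at 9°.
I₂ = I₁ · cos²(60°) = 2.65 · 0.25 = 0.6625 W.
I₃ = I₂ · cos²(25°) = 0.6625 · 0.8214 = 0.5442 W.
That is 10.27% of the incident intensity.

≈ 10.3%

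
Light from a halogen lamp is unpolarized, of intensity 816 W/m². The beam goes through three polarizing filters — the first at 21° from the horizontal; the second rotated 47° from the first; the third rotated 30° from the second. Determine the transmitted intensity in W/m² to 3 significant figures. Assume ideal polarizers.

Unpolarized light through the first polarizer → I₁ = 816 W/m²/2 = 408 W/m², polarized at 21°.
I₂ = I₁ · cos²(47°) = 408 · 0.4651 = 189.8 W/m².
I₃ = I₂ · cos²(30°) = 189.8 · 0.75 = 142.3 W/m².

I ≈ 142 W/m²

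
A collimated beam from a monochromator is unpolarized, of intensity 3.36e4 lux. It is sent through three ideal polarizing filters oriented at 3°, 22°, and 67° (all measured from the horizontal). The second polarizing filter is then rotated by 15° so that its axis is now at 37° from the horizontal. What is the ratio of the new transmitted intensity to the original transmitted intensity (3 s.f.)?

I_new/I_old ≈ 1.15

Before rotation:
Unpolarized light through the first polarizer → I₁ = ½ I₀, now polarized at 3°.
I₂ = I₁ cos²(22° − 3°) = 0.5 I₀ · cos²(19°) = 0.447 I₀.
I₃ = I₂ cos²(67° − 22°) = 0.447 I₀ · cos²(45°) = 0.2235 I₀.
After rotation:
Unpolarized light through the first polarizer → I₁ = ½ I₀, now polarized at 3°.
I₂ = I₁ cos²(37° − 3°) = 0.5 I₀ · cos²(34°) = 0.3437 I₀.
I₃ = I₂ cos²(67° − 37°) = 0.3437 I₀ · cos²(30°) = 0.2577 I₀.
Ratio = 0.2577 / 0.2235 = 1.153.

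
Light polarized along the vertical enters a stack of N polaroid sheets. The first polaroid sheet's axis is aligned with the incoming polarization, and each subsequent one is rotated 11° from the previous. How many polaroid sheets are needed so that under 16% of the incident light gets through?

N = 51

First polarizer is aligned with the polarization: full transmission.
Each further stage multiplies by cos²(11°) = 0.9636.
After N polarizers: T = 0.9636^(N−1). Require T < 0.16 ⇒ N−1 > ln(0.16)/ln(0.9636) = 49.41, so N−1 ≥ 50 and N = 51.
Check: N=51 gives T = 0.1566 < 0.16; N=50 gives T = 0.1625.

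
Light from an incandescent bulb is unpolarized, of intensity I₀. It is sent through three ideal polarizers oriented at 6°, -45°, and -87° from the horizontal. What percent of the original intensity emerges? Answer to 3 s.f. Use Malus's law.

≈ 10.9%

Unpolarized light through the first polarizer → I₁ = ½ I₀, now polarized at 6°.
I₂ = I₁ cos²(-45° − 6°) = 0.5 I₀ · cos²(51°) = 0.198 I₀.
I₃ = I₂ cos²(-87° + 45°) = 0.198 I₀ · cos²(42°) = 0.1094 I₀.
That is 10.94% of the incident intensity.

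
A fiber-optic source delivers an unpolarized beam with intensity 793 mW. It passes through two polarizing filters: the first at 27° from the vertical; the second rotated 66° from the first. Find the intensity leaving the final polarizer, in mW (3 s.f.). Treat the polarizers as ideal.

I ≈ 65.6 mW

Unpolarized light through the first polarizer → I₁ = 793 mW/2 = 396.5 mW, polarized at 27°.
I₂ = I₁ · cos²(66°) = 396.5 · 0.1654 = 65.59 mW.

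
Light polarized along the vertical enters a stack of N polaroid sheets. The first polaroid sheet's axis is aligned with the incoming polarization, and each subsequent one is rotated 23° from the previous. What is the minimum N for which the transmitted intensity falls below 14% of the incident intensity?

N = 13

First polarizer is aligned with the polarization: full transmission.
Each further stage multiplies by cos²(23°) = 0.8473.
After N polarizers: T = 0.8473^(N−1). Require T < 0.14 ⇒ N−1 > ln(0.14)/ln(0.8473) = 11.87, so N−1 ≥ 12 and N = 13.
Check: N=13 gives T = 0.137 < 0.14; N=12 gives T = 0.1616.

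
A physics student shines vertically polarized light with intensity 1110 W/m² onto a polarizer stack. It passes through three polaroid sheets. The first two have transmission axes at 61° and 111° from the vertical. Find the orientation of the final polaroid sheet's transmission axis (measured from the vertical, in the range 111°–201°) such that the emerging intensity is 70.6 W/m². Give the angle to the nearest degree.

I₁ = I₀ cos²(61° − 0°) = I₀ cos²(61°) = 0.235 I₀.
I₂ = I₁ cos²(111° − 61°) = 0.235 I₀ · cos²(50°) = 0.09711 I₀.
Target fraction: 70.6 / 1110 W/m² = 0.0636 of I₀.
Need I₃/I₀ = 0.0636, so cos²(θ − 111°) = 0.0636 / 0.09711 = 0.6549.
θ − 111° = arccos(√0.6549) = 36.0°, giving θ ≈ 111 + 36.0 = 147.0°.

θ ≈ 147°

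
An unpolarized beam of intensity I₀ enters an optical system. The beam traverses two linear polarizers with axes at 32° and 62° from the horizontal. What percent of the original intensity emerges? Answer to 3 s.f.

Unpolarized light through the first polarizer → I₁ = ½ I₀, now polarized at 32°.
I₂ = I₁ cos²(62° − 32°) = 0.5 I₀ · cos²(30°) = 0.375 I₀.
That is 37.5% of the incident intensity.

≈ 37.5%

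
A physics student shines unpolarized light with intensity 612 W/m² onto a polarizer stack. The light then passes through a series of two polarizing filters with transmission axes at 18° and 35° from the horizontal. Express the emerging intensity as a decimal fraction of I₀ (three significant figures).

Unpolarized light through the first polarizer → I₁ = 612 W/m²/2 = 306 W/m², polarized at 18°.
I₂ = I₁ · cos²(17°) = 306 · 0.9145 = 279.8 W/m².
Transmitted fraction = 0.4573.

I/I₀ ≈ 0.457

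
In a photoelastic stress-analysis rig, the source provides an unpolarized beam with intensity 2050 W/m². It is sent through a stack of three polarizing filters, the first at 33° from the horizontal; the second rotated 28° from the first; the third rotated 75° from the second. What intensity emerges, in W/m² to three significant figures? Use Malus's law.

I ≈ 53.5 W/m²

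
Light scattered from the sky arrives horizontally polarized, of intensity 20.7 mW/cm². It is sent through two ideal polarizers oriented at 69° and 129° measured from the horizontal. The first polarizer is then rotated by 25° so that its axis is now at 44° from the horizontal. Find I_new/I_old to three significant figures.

Before rotation:
By Malus's law, I₁ = I₀ cos²(69° − 0°) = I₀ cos²(69°) = 0.1284 I₀.
I₂ = I₁ cos²(129° − 69°) = 0.1284 I₀ · cos²(60°) = 0.03211 I₀.
After rotation:
I₁ = I₀ cos²(44° − 0°) = I₀ cos²(44°) = 0.5174 I₀.
I₂ = I₁ cos²(129° − 44°) = 0.5174 I₀ · cos²(85°) = 0.003931 I₀.
Ratio = 0.003931 / 0.03211 = 0.1224.

I_new/I_old ≈ 0.122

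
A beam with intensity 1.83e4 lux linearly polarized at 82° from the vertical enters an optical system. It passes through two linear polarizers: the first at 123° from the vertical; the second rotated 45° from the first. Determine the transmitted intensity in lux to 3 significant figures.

I ≈ 5210 lux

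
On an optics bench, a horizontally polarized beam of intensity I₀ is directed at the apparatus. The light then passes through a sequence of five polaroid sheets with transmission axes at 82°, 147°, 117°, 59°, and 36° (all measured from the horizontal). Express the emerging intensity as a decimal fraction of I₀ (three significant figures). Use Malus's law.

By Malus's law, I₁ = I₀ cos²(82° − 0°) = I₀ cos²(82°) = 0.01937 I₀.
I₂ = I₁ cos²(147° − 82°) = 0.01937 I₀ · cos²(65°) = 0.003459 I₀.
I₃ = I₂ cos²(117° − 147°) = 0.003459 I₀ · cos²(30°) = 0.002595 I₀.
I₄ = I₃ cos²(59° − 117°) = 0.002595 I₀ · cos²(58°) = 0.0007286 I₀.
I₅ = I₄ cos²(36° − 59°) = 0.0007286 I₀ · cos²(23°) = 0.0006174 I₀.
Transmitted fraction = 0.0006174.

≈ 0.000617 I₀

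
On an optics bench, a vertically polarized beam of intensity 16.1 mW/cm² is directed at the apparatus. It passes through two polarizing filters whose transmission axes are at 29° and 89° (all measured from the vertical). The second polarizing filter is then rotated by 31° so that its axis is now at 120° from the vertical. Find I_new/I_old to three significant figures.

Before rotation:
By Malus's law, I₁ = I₀ cos²(29° − 0°) = I₀ cos²(29°) = 0.765 I₀.
I₂ = I₁ cos²(89° − 29°) = 0.765 I₀ · cos²(60°) = 0.1912 I₀.
After rotation:
I₁ = I₀ cos²(29° − 0°) = I₀ cos²(29°) = 0.765 I₀.
Angle between axes 1 and 2: 89°. I₂ = 0.765 I₀ · cos²(89°) = 0.000233 I₀.
Ratio = 0.000233 / 0.1912 = 0.001218.

I_new/I_old ≈ 0.00122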